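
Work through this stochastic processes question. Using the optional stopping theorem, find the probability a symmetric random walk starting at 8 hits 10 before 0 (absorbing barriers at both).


By optional stopping theorem: E(M at tau) = M(0) = 8
P(hit 10)*10 + P(hit 0)*0 = 8
P(hit 10) = (8 - 0)/(10 - 0) = 4/5 = 0.8000

0.8000


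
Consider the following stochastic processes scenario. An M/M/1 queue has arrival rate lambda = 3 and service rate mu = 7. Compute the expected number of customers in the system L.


rho = 3/7 = 0.4286
L = rho/(1-rho)
= 0.4286/0.5714
= 0.7500

0.7500


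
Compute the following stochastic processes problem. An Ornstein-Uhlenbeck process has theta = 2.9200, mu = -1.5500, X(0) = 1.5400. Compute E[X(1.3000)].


E[X(t)] = mu + (X(0) - mu)*exp(-theta*t)
= -1.5500 + (1.5400 - -1.5500)*exp(-2.9200*1.3000)
= -1.5500 + 3.0900 * 0.0225
= -1.4806

-1.4806


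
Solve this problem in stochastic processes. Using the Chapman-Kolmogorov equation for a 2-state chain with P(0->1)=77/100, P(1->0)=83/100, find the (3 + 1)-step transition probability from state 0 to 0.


P^4 = P^3 * P^1
Computing via matrix multiplication of the transition matrix.
Entry (0,0) of P^4 = 0.5811

0.5811


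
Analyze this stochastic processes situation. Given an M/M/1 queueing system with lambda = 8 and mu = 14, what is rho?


rho = lambda/mu
= 8/14
= 0.5714

0.5714


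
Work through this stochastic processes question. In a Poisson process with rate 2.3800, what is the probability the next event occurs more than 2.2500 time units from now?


P(X > t) = exp(-lambda * t)
= exp(-2.3800 * 2.2500)
= exp(-5.3550) = 0.0047

0.0047


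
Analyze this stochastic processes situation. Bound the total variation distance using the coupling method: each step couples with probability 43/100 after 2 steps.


TV distance bound <= (1-delta)^n
= (1 - 0.4300)^2
= 0.5700^2
= 0.3249

0.3249


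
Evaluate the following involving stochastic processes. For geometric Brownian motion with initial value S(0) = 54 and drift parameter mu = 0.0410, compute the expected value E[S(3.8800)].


E[S(t)] = S(0) * exp(mu * t)
= 54 * exp(0.0410 * 3.8800)
= 54 * 1.1724
= 63.3113

63.3113


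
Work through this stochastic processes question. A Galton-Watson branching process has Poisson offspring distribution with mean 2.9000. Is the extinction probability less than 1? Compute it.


Since mu = 2.9000 > 1, extinction prob q < 1.
Solve s = exp(mu*(s-1)) iteratively.
q = 0.0668

0.0668


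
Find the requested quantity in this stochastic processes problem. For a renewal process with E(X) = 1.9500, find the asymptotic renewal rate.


Long-run renewal rate = 1/E(X)
= 1/1.9500
= 0.5128

0.5128


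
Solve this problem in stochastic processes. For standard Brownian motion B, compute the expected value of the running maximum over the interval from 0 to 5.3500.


E(max B(s)) = sqrt(2t/pi)
= sqrt(2*5.3500/pi)
= sqrt(3.4059)
= 1.8455

1.8455


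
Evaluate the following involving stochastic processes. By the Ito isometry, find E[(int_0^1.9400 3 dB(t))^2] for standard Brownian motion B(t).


By Ito isometry: E[(int f dB)^2] = int f^2 dt
= 3^2 * 1.9400
= 9 * 1.9400 = 17.4600

17.4600


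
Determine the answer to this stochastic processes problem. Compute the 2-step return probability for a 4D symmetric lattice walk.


P(return in 2 steps) = P(reverse first step) = 1/(2d)
= 1/8
= 0.1250

0.1250


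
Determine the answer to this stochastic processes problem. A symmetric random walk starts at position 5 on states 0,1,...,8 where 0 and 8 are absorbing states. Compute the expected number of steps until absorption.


For symmetric RW on 0,...,N with absorbing barriers, E(i) = i*(N-i)
E(5) = 5 * 3 = 15

15


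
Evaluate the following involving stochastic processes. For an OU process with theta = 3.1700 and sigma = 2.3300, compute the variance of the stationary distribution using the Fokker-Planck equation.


Stationary variance = sigma^2 / (2*theta)
= 2.3300^2 / (2*3.1700)
= 5.4289 / 6.3400
= 0.8563

0.8563


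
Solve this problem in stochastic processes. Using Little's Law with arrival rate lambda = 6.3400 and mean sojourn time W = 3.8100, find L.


Little's Law: L = lambda * W
= 6.3400 * 3.8100
= 24.1554

24.1554


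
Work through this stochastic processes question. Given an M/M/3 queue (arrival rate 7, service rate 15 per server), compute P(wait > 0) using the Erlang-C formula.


a = lambda/mu = 0.4667
rho = a/c = 0.1556
Erlang-C formula applied:
C(c,a) = 0.0126

0.0126


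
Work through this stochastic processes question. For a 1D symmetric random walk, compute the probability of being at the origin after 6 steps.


P(S(6) = 0) = C(6,3) / 4^3
= 20 / 64
= 0.3125

0.3125


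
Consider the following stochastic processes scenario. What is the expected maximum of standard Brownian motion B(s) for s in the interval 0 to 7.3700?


E(max B(s)) = sqrt(2t/pi)
= sqrt(2*7.3700/pi)
= sqrt(4.6919)
= 2.1661

2.1661


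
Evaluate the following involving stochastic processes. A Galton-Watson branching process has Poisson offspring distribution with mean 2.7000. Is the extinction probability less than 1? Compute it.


Since mu = 2.7000 > 1, extinction prob q < 1.
Solve s = exp(mu*(s-1)) iteratively.
q = 0.0844

0.0844


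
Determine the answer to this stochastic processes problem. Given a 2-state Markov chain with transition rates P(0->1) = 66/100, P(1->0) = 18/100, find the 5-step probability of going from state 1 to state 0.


Computing P^5 by matrix multiplication.
P = [[0.3400, 0.6600], [0.1800, 0.8200]]
After raising P to the power 5:
P^5(1,0) = 0.2143

0.2143


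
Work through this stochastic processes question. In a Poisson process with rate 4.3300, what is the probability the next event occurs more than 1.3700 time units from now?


P(X > t) = exp(-lambda * t)
= exp(-4.3300 * 1.3700)
= exp(-5.9321) = 0.0027

0.0027


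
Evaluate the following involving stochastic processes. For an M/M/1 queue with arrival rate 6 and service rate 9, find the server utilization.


rho = lambda/mu
= 6/9
= 0.6667

0.6667


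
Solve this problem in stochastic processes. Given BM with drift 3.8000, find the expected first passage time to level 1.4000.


Expected first passage time = a/mu
= 1.4000/3.8000
= 0.3684

0.3684


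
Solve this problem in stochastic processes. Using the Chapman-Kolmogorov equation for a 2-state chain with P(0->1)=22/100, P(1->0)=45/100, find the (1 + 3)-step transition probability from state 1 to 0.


P^4 = P^1 * P^3
Computing via matrix multiplication of the transition matrix.
Entry (1,0) of P^4 = 0.6637

0.6637


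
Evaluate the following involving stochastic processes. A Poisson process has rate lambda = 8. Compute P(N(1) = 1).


P(N(t)=k) = (lambda*t)^k * exp(-lambda*t) / k!
lambda*t = 8
= 8^1 * exp(-8) / 1!
= 8 * 3.3546e-04 / 1
= 0.0027

0.0027


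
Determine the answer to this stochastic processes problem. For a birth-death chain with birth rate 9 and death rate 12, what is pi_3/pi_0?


For birth-death process, pi_n/pi_0 = (lambda/mu)^n
= (9/12)^3
= 0.4219

0.4219


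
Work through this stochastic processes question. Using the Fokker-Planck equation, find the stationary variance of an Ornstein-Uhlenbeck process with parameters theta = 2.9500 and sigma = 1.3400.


Stationary variance = sigma^2 / (2*theta)
= 1.3400^2 / (2*2.9500)
= 1.7956 / 5.9000
= 0.3043

0.3043


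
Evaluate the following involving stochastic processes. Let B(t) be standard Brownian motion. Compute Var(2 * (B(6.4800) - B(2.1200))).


Var(alpha*(B(t)-B(s))) = alpha^2 * (t-s)
= 2^2 * (6.4800 - 2.1200)
= 4 * 4.3600
= 17.4400

17.4400


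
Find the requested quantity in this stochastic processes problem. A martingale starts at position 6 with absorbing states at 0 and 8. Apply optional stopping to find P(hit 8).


By optional stopping theorem: E(M at tau) = M(0) = 6
P(hit 8)*8 + P(hit 0)*0 = 6
P(hit 8) = (6 - 0)/(8 - 0) = 3/4 = 0.7500

0.7500


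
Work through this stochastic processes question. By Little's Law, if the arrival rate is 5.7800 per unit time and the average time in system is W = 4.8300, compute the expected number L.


Little's Law: L = lambda * W
= 5.7800 * 4.8300
= 27.9174

27.9174


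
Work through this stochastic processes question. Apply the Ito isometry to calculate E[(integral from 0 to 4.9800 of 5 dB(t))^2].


By Ito isometry: E[(int f dB)^2] = int f^2 dt
= 5^2 * 4.9800
= 25 * 4.9800 = 124.5000

124.5000


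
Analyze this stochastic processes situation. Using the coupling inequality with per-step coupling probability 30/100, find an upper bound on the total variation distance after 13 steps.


TV distance bound <= (1-delta)^n
= (1 - 0.3000)^13
= 0.7000^13
= 0.0097

0.0097


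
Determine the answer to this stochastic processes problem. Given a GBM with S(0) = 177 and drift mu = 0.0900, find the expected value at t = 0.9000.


E[S(t)] = S(0) * exp(mu * t)
= 177 * exp(0.0900 * 0.9000)
= 177 * 1.0844
= 191.9336

191.9336


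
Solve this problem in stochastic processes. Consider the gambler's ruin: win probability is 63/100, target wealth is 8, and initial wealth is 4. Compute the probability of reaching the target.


Gambler's ruin formula:
r = q/p = 0.3700/0.6300 = 0.5873
P(win) = (1 - r^i)/(1 - r^N)
= (1 - 0.5873^4)/(1 - 0.5873^8)
= 0.8937

0.8937


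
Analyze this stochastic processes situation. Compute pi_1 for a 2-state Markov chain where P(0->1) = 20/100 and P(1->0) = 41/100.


Stationary distribution: pi_0 = p10/(p01+p10), pi_1 = p01/(p01+p10)
p01 = 0.2000, p10 = 0.4100
pi_1 = 0.3279

0.3279


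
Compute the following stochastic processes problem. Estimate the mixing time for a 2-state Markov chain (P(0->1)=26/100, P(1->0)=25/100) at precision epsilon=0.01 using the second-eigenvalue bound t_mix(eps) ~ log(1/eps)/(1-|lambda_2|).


lambda_2 = |1 - p01 - p10| = |1 - 0.2600 - 0.2500| = 0.4900
t_mix ~ log(1/eps)/(1 - |lambda_2|)
= log(100)/(1 - 0.4900) = 4.6052/0.5100
= 9.0297

9.0297


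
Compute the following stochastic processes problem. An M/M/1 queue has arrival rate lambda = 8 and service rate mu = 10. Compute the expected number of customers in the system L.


rho = 8/10 = 0.8000
L = rho/(1-rho)
= 0.8000/0.2000
= 4.0000

4.0000


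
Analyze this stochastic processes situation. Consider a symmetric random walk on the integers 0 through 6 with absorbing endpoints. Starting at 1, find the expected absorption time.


For symmetric RW on 0,...,N with absorbing barriers, E(i) = i*(N-i)
E(1) = 1 * 5 = 5

5


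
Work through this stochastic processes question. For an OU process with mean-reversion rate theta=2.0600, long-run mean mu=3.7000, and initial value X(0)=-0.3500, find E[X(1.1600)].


E[X(t)] = mu + (X(0) - mu)*exp(-theta*t)
= 3.7000 + (-0.3500 - 3.7000)*exp(-2.0600*1.1600)
= 3.7000 + -4.0500 * 0.0917
= 3.3288

3.3288


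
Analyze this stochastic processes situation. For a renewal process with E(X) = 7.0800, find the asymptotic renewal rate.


Long-run renewal rate = 1/E(X)
= 1/7.0800
= 0.1412

0.1412


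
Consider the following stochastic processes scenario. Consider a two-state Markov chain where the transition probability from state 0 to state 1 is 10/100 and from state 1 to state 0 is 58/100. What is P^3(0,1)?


Computing P^3 by matrix multiplication.
P = [[0.9000, 0.1000], [0.5800, 0.4200]]
After raising P to the power 3:
P^3(0,1) = 0.1422

0.1422


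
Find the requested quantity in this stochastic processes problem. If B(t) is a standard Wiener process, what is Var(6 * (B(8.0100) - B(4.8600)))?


Var(alpha*(B(t)-B(s))) = alpha^2 * (t-s)
= 6^2 * (8.0100 - 4.8600)
= 36 * 3.1500
= 113.4000

113.4000


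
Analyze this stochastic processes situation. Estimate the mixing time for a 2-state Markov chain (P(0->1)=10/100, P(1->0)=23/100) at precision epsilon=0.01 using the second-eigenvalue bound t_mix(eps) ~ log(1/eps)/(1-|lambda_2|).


lambda_2 = |1 - p01 - p10| = |1 - 0.1000 - 0.2300| = 0.6700
t_mix ~ log(1/eps)/(1 - |lambda_2|)
= log(100)/(1 - 0.6700) = 4.6052/0.3300
= 13.9551

13.9551


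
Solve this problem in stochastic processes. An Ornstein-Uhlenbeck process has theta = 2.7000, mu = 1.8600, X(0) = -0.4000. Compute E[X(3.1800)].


E[X(t)] = mu + (X(0) - mu)*exp(-theta*t)
= 1.8600 + (-0.4000 - 1.8600)*exp(-2.7000*3.1800)
= 1.8600 + -2.2600 * 1.8670e-04
= 1.8596

1.8596


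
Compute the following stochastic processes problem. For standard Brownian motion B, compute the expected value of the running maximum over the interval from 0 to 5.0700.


E(max B(s)) = sqrt(2t/pi)
= sqrt(2*5.0700/pi)
= sqrt(3.2277)
= 1.7966

1.7966


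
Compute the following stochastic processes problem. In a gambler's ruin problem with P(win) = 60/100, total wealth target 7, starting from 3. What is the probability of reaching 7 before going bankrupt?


Gambler's ruin formula:
r = q/p = 0.4000/0.6000 = 0.6667
P(win) = (1 - r^i)/(1 - r^N)
= (1 - 0.6667^3)/(1 - 0.6667^7)
= 0.7475

0.7475


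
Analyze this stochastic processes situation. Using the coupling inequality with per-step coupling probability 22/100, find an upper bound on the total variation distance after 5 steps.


TV distance bound <= (1-delta)^n
= (1 - 0.2200)^5
= 0.7800^5
= 0.2887

0.2887


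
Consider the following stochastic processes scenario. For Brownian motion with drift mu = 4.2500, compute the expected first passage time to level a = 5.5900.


Expected first passage time = a/mu
= 5.5900/4.2500
= 1.3153

1.3153


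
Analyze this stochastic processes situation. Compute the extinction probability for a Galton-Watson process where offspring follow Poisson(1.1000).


Since mu = 1.1000 > 1, extinction prob q < 1.
Solve s = exp(mu*(s-1)) iteratively.
q = 0.8239

0.8239


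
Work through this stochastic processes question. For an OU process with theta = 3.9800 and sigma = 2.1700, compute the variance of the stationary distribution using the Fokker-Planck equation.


Stationary variance = sigma^2 / (2*theta)
= 2.1700^2 / (2*3.9800)
= 4.7089 / 7.9600
= 0.5916

0.5916


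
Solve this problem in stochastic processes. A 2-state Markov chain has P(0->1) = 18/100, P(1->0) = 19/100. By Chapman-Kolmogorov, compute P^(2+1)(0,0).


P^3 = P^2 * P^1
Computing via matrix multiplication of the transition matrix.
Entry (0,0) of P^3 = 0.6352

0.6352


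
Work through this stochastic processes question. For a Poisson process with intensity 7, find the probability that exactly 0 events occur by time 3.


P(N(t)=k) = (lambda*t)^k * exp(-lambda*t) / k!
lambda*t = 21
= 21^0 * exp(-21) / 0!
= 1 * 7.5826e-10 / 1
= 7.5826e-10

7.5826e-10


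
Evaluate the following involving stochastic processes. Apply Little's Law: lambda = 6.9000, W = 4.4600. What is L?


Little's Law: L = lambda * W
= 6.9000 * 4.4600
= 30.7740

30.7740


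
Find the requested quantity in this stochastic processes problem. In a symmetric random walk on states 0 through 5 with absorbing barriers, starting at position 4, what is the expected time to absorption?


For symmetric RW on 0,...,N with absorbing barriers, E(i) = i*(N-i)
E(4) = 4 * 1 = 4

4


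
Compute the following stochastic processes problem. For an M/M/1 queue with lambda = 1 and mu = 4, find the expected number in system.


rho = 1/4 = 0.2500
L = rho/(1-rho)
= 0.2500/0.7500
= 0.3333

0.3333


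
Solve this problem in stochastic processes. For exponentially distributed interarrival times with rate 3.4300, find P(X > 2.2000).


P(X > t) = exp(-lambda * t)
= exp(-3.4300 * 2.2000)
= exp(-7.5460) = 5.2822e-04

5.2822e-04


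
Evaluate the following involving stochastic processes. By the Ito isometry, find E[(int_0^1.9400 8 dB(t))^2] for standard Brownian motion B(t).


By Ito isometry: E[(int f dB)^2] = int f^2 dt
= 8^2 * 1.9400
= 64 * 1.9400 = 124.1600

124.1600


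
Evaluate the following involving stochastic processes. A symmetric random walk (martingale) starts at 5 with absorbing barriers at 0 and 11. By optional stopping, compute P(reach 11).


By optional stopping theorem: E(M at tau) = M(0) = 5
P(hit 11)*11 + P(hit 0)*0 = 5
P(hit 11) = (5 - 0)/(11 - 0) = 5/11 = 0.4545

0.4545


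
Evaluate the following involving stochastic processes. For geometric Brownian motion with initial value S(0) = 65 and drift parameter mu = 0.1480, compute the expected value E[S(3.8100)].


E[S(t)] = S(0) * exp(mu * t)
= 65 * exp(0.1480 * 3.8100)
= 65 * 1.7575
= 114.2361

114.2361


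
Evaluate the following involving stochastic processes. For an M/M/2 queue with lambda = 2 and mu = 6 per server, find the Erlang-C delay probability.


a = lambda/mu = 0.3333
rho = a/c = 0.1667
Erlang-C formula applied:
C(c,a) = 0.0476

0.0476


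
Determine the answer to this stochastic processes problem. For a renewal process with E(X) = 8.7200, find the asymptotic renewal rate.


Long-run renewal rate = 1/E(X)
= 1/8.7200
= 0.1147

0.1147


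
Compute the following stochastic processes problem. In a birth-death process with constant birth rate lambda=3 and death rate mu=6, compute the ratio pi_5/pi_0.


For birth-death process, pi_n/pi_0 = (lambda/mu)^n
= (3/6)^5
= 0.0312

0.0312


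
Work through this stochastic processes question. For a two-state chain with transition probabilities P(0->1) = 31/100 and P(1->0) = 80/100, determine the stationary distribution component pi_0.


Stationary distribution: pi_0 = p10/(p01+p10), pi_1 = p01/(p01+p10)
p01 = 0.3100, p10 = 0.8000
pi_0 = 0.7207

0.7207


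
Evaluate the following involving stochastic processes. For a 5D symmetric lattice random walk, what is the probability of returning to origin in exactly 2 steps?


P(return in 2 steps) = P(reverse first step) = 1/(2d)
= 1/10
= 0.1000

0.1000


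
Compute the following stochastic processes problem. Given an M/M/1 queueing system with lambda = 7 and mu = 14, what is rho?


rho = lambda/mu
= 7/14
= 0.5000

0.5000


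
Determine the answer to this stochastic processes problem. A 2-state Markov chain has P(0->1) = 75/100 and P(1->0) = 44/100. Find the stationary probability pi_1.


Stationary distribution: pi_0 = p10/(p01+p10), pi_1 = p01/(p01+p10)
p01 = 0.7500, p10 = 0.4400
pi_1 = 0.6303

0.6303


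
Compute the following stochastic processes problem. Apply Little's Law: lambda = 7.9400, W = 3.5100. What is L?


Little's Law: L = lambda * W
= 7.9400 * 3.5100
= 27.8694

27.8694


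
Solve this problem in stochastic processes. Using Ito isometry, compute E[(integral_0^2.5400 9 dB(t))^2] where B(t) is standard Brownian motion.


By Ito isometry: E[(int f dB)^2] = int f^2 dt
= 9^2 * 2.5400
= 81 * 2.5400 = 205.7400

205.7400


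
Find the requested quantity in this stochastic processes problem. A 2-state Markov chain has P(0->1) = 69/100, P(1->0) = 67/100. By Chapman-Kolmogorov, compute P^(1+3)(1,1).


P^4 = P^1 * P^3
Computing via matrix multiplication of the transition matrix.
Entry (1,1) of P^4 = 0.5156

0.5156


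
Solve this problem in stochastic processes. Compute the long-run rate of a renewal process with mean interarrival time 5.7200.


Long-run renewal rate = 1/E(X)
= 1/5.7200
= 0.1748

0.1748


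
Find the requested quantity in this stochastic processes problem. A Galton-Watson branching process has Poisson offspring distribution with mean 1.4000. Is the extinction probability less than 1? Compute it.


Since mu = 1.4000 > 1, extinction prob q < 1.
Solve s = exp(mu*(s-1)) iteratively.
q = 0.4890

0.4890


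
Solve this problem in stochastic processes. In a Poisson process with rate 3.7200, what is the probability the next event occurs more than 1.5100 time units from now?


P(X > t) = exp(-lambda * t)
= exp(-3.7200 * 1.5100)
= exp(-5.6172) = 0.0036

0.0036


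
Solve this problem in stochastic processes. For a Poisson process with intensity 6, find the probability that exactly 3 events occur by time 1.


P(N(t)=k) = (lambda*t)^k * exp(-lambda*t) / k!
lambda*t = 6
= 6^3 * exp(-6) / 3!
= 216 * 0.0025 / 6
= 0.0892

0.0892


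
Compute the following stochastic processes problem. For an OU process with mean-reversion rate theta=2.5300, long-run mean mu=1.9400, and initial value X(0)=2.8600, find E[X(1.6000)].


E[X(t)] = mu + (X(0) - mu)*exp(-theta*t)
= 1.9400 + (2.8600 - 1.9400)*exp(-2.5300*1.6000)
= 1.9400 + 0.9200 * 0.0175
= 1.9561

1.9561


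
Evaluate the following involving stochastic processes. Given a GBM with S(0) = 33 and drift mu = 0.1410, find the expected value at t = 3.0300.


E[S(t)] = S(0) * exp(mu * t)
= 33 * exp(0.1410 * 3.0300)
= 33 * 1.5330
= 50.5892

50.5892


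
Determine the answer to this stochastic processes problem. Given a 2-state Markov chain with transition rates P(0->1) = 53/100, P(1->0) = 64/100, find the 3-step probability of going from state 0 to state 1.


Computing P^3 by matrix multiplication.
P = [[0.4700, 0.5300], [0.6400, 0.3600]]
After raising P to the power 3:
P^3(0,1) = 0.4552

0.4552


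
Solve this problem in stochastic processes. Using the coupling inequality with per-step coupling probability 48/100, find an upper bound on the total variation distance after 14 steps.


TV distance bound <= (1-delta)^n
= (1 - 0.4800)^14
= 0.5200^14
= 1.0569e-04

1.0569e-04


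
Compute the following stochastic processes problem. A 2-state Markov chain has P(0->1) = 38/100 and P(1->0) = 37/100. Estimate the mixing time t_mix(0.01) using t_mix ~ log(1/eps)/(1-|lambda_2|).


lambda_2 = |1 - p01 - p10| = |1 - 0.3800 - 0.3700| = 0.2500
t_mix ~ log(1/eps)/(1 - |lambda_2|)
= log(100)/(1 - 0.2500) = 4.6052/0.7500
= 6.1402

6.1402


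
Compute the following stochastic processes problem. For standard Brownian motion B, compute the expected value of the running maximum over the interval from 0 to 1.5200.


E(max B(s)) = sqrt(2t/pi)
= sqrt(2*1.5200/pi)
= sqrt(0.9677)
= 0.9837

0.9837


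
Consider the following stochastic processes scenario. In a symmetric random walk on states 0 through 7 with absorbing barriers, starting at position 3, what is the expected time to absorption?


For symmetric RW on 0,...,N with absorbing barriers, E(i) = i*(N-i)
E(3) = 3 * 4 = 12

12


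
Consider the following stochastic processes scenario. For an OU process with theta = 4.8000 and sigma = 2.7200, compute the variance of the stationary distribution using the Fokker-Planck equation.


Stationary variance = sigma^2 / (2*theta)
= 2.7200^2 / (2*4.8000)
= 7.3984 / 9.6000
= 0.7707

0.7707


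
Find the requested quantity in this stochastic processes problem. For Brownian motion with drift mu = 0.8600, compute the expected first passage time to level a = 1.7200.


Expected first passage time = a/mu
= 1.7200/0.8600
= 2.0000

2.0000


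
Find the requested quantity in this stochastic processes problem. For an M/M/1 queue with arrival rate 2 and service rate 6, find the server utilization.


rho = lambda/mu
= 2/6
= 0.3333

0.3333


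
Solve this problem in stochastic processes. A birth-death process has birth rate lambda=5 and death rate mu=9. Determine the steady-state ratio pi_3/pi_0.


For birth-death process, pi_n/pi_0 = (lambda/mu)^n
= (5/9)^3
= 0.1715

0.1715


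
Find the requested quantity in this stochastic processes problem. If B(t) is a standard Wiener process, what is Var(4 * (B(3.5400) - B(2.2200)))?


Var(alpha*(B(t)-B(s))) = alpha^2 * (t-s)
= 4^2 * (3.5400 - 2.2200)
= 16 * 1.3200
= 21.1200

21.1200


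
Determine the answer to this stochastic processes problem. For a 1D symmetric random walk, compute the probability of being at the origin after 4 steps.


P(S(4) = 0) = C(4,2) / 4^2
= 6 / 16
= 0.3750

0.3750


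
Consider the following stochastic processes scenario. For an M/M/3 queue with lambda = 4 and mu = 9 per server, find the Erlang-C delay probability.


a = lambda/mu = 0.4444
rho = a/c = 0.1481
Erlang-C formula applied:
C(c,a) = 0.0110

0.0110


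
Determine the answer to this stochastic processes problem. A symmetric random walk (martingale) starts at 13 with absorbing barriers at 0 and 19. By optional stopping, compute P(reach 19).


By optional stopping theorem: E(M at tau) = M(0) = 13
P(hit 19)*19 + P(hit 0)*0 = 13
P(hit 19) = (13 - 0)/(19 - 0) = 13/19 = 0.6842

0.6842


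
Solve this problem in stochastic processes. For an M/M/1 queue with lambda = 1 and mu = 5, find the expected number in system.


rho = 1/5 = 0.2000
L = rho/(1-rho)
= 0.2000/0.8000
= 0.2500

0.2500


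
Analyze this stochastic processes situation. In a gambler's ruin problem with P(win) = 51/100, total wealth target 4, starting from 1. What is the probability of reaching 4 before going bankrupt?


Gambler's ruin formula:
r = q/p = 0.4900/0.5100 = 0.9608
P(win) = (1 - r^i)/(1 - r^N)
= (1 - 0.9608^1)/(1 - 0.9608^4)
= 0.2652

0.2652


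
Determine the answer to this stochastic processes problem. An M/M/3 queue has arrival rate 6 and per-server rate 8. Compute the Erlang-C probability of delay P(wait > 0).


a = lambda/mu = 0.7500
rho = a/c = 0.2500
Erlang-C formula applied:
C(c,a) = 0.0441

0.0441


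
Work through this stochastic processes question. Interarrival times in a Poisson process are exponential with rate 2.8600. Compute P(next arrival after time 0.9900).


P(X > t) = exp(-lambda * t)
= exp(-2.8600 * 0.9900)
= exp(-2.8314) = 0.0589

0.0589


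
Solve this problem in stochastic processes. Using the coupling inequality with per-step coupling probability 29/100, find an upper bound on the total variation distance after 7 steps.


TV distance bound <= (1-delta)^n
= (1 - 0.2900)^7
= 0.7100^7
= 0.0910

0.0910


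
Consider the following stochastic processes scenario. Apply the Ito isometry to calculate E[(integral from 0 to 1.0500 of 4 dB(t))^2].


By Ito isometry: E[(int f dB)^2] = int f^2 dt
= 4^2 * 1.0500
= 16 * 1.0500 = 16.8000

16.8000


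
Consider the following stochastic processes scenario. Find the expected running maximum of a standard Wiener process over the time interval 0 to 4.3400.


E(max B(s)) = sqrt(2t/pi)
= sqrt(2*4.3400/pi)
= sqrt(2.7629)
= 1.6622

1.6622


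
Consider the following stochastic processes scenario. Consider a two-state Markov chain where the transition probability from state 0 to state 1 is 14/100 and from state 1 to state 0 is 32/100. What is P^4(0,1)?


Computing P^4 by matrix multiplication.
P = [[0.8600, 0.1400], [0.3200, 0.6800]]
After raising P to the power 4:
P^4(0,1) = 0.2785

0.2785


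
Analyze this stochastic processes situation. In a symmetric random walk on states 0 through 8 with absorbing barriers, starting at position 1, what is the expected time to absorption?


For symmetric RW on 0,...,N with absorbing barriers, E(i) = i*(N-i)
E(1) = 1 * 7 = 7

7


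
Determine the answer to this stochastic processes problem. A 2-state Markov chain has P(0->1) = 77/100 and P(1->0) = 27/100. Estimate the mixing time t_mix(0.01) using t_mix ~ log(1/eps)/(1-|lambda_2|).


lambda_2 = |1 - p01 - p10| = |1 - 0.7700 - 0.2700| = 0.0400
t_mix ~ log(1/eps)/(1 - |lambda_2|)
= log(100)/(1 - 0.0400) = 4.6052/0.9600
= 4.7971

4.7971


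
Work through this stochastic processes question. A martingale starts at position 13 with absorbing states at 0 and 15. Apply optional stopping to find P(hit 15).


By optional stopping theorem: E(M at tau) = M(0) = 13
P(hit 15)*15 + P(hit 0)*0 = 13
P(hit 15) = (13 - 0)/(15 - 0) = 13/15 = 0.8667

0.8667


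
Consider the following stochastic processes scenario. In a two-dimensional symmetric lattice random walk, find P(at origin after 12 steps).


P = C(12,6)^2 / 4^12
= 924^2 / 16777216
= 853776 / 16777216
= 0.0509

0.0509


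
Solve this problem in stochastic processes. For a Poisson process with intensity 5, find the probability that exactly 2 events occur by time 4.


P(N(t)=k) = (lambda*t)^k * exp(-lambda*t) / k!
lambda*t = 20
= 20^2 * exp(-20) / 2!
= 400 * 2.0612e-09 / 2
= 4.1223e-07

4.1223e-07


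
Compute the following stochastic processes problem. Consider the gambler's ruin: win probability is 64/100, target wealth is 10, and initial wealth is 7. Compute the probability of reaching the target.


Gambler's ruin formula:
r = q/p = 0.3600/0.6400 = 0.5625
P(win) = (1 - r^i)/(1 - r^N)
= (1 - 0.5625^7)/(1 - 0.5625^10)
= 0.9853

0.9853


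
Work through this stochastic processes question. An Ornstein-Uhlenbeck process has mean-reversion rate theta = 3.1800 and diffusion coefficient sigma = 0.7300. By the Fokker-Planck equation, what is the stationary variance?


Stationary variance = sigma^2 / (2*theta)
= 0.7300^2 / (2*3.1800)
= 0.5329 / 6.3600
= 0.0838

0.0838


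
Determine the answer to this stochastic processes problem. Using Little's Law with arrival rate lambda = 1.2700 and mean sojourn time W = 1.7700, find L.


Little's Law: L = lambda * W
= 1.2700 * 1.7700
= 2.2479

2.2479


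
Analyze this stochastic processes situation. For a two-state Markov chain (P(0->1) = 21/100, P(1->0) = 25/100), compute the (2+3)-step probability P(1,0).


P^5 = P^2 * P^3
Computing via matrix multiplication of the transition matrix.
Entry (1,0) of P^5 = 0.5185

0.5185


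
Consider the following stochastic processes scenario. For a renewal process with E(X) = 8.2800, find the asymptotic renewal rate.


Long-run renewal rate = 1/E(X)
= 1/8.2800
= 0.1208

0.1208


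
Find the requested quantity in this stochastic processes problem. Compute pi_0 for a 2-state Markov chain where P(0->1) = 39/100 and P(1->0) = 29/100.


Stationary distribution: pi_0 = p10/(p01+p10), pi_1 = p01/(p01+p10)
p01 = 0.3900, p10 = 0.2900
pi_0 = 0.4265

0.4265


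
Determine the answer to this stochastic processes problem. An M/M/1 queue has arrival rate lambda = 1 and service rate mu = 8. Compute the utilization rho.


rho = lambda/mu
= 1/8
= 0.1250

0.1250


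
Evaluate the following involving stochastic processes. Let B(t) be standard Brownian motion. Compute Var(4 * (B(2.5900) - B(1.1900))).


Var(alpha*(B(t)-B(s))) = alpha^2 * (t-s)
= 4^2 * (2.5900 - 1.1900)
= 16 * 1.4000
= 22.4000

22.4000


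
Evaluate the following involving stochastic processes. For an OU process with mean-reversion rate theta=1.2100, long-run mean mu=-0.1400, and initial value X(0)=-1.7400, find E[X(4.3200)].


E[X(t)] = mu + (X(0) - mu)*exp(-theta*t)
= -0.1400 + (-1.7400 - -0.1400)*exp(-1.2100*4.3200)
= -0.1400 + -1.6000 * 0.0054
= -0.1486

-0.1486


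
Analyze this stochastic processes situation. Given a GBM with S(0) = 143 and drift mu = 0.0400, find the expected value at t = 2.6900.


E[S(t)] = S(0) * exp(mu * t)
= 143 * exp(0.0400 * 2.6900)
= 143 * 1.1136
= 159.2451

159.2451


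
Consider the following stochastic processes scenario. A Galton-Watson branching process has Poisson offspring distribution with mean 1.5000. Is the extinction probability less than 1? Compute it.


Since mu = 1.5000 > 1, extinction prob q < 1.
Solve s = exp(mu*(s-1)) iteratively.
q = 0.4172

0.4172


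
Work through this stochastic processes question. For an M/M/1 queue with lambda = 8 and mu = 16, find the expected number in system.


rho = 8/16 = 0.5000
L = rho/(1-rho)
= 0.5000/0.5000
= 1.0000

1.0000


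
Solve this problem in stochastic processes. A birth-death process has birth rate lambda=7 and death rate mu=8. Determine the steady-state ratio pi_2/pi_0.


For birth-death process, pi_n/pi_0 = (lambda/mu)^n
= (7/8)^2
= 0.7656

0.7656


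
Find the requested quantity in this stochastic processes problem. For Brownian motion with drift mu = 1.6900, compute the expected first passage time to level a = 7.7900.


Expected first passage time = a/mu
= 7.7900/1.6900
= 4.6095

4.6095


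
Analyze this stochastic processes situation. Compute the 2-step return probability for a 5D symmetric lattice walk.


P(return in 2 steps) = P(reverse first step) = 1/(2d)
= 1/10
= 0.1000

0.1000


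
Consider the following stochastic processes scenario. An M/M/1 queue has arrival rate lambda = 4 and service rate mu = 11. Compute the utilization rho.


rho = lambda/mu
= 4/11
= 0.3636

0.3636


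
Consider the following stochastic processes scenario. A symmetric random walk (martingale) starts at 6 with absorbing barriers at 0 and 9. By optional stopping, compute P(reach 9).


By optional stopping theorem: E(M at tau) = M(0) = 6
P(hit 9)*9 + P(hit 0)*0 = 6
P(hit 9) = (6 - 0)/(9 - 0) = 2/3 = 0.6667

0.6667


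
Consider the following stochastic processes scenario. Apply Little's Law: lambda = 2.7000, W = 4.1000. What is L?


Little's Law: L = lambda * W
= 2.7000 * 4.1000
= 11.0700

11.0700


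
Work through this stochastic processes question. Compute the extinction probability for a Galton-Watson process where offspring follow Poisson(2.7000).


Since mu = 2.7000 > 1, extinction prob q < 1.
Solve s = exp(mu*(s-1)) iteratively.
q = 0.0844

0.0844


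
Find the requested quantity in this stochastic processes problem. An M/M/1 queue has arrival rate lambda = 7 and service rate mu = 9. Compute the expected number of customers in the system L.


rho = 7/9 = 0.7778
L = rho/(1-rho)
= 0.7778/0.2222
= 3.5000

3.5000


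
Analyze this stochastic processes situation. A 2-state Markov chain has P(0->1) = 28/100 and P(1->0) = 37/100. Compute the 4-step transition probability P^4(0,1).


Computing P^4 by matrix multiplication.
P = [[0.7200, 0.2800], [0.3700, 0.6300]]
After raising P to the power 4:
P^4(0,1) = 0.4243

0.4243


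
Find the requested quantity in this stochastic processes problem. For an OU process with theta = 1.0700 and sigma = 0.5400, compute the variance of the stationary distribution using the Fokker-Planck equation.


Stationary variance = sigma^2 / (2*theta)
= 0.5400^2 / (2*1.0700)
= 0.2916 / 2.1400
= 0.1363

0.1363


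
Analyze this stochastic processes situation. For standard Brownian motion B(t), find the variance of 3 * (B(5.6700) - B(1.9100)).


Var(alpha*(B(t)-B(s))) = alpha^2 * (t-s)
= 3^2 * (5.6700 - 1.9100)
= 9 * 3.7600
= 33.8400

33.8400


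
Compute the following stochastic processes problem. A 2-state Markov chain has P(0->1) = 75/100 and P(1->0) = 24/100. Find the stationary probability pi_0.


Stationary distribution: pi_0 = p10/(p01+p10), pi_1 = p01/(p01+p10)
p01 = 0.7500, p10 = 0.2400
pi_0 = 0.2424

0.2424


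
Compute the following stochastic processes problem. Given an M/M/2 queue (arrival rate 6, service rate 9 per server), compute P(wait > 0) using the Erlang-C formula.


a = lambda/mu = 0.6667
rho = a/c = 0.3333
Erlang-C formula applied:
C(c,a) = 0.1667

0.1667


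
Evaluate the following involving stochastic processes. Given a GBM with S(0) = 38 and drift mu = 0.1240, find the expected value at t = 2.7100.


E[S(t)] = S(0) * exp(mu * t)
= 38 * exp(0.1240 * 2.7100)
= 38 * 1.3994
= 53.1770

53.1770


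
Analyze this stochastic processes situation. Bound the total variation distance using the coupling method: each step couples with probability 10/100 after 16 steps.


TV distance bound <= (1-delta)^n
= (1 - 0.1000)^16
= 0.9000^16
= 0.1853

0.1853


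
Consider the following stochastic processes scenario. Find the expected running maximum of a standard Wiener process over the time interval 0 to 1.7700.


E(max B(s)) = sqrt(2t/pi)
= sqrt(2*1.7700/pi)
= sqrt(1.1268)
= 1.0615

1.0615


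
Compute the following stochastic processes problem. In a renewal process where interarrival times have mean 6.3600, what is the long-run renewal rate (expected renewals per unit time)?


Long-run renewal rate = 1/E(X)
= 1/6.3600
= 0.1572

0.1572


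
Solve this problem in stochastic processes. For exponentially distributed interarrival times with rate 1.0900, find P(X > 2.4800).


P(X > t) = exp(-lambda * t)
= exp(-1.0900 * 2.4800)
= exp(-2.7032) = 0.0670

0.0670


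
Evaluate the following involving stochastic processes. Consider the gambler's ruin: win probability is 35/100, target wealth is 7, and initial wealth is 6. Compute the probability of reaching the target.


Gambler's ruin formula:
r = q/p = 0.6500/0.3500 = 1.8571
P(win) = (1 - r^i)/(1 - r^N)
= (1 - 1.8571^6)/(1 - 1.8571^7)
= 0.5323

0.5323


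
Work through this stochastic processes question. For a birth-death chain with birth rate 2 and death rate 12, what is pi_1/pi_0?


For birth-death process, pi_n/pi_0 = (lambda/mu)^n
= (2/12)^1
= 0.1667

0.1667


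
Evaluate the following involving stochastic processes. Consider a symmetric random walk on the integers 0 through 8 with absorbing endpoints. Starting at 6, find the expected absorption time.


For symmetric RW on 0,...,N with absorbing barriers, E(i) = i*(N-i)
E(6) = 6 * 2 = 12

12


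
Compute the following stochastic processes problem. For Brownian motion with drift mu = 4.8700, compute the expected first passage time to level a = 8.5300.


Expected first passage time = a/mu
= 8.5300/4.8700
= 1.7515

1.7515


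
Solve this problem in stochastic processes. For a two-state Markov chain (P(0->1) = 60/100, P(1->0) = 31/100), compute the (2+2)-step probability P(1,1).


P^4 = P^2 * P^2
Computing via matrix multiplication of the transition matrix.
Entry (1,1) of P^4 = 0.6594

0.6594


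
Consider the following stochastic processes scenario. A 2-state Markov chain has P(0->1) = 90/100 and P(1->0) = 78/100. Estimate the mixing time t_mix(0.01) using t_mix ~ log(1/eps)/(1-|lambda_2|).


lambda_2 = |1 - p01 - p10| = |1 - 0.9000 - 0.7800| = 0.6800
t_mix ~ log(1/eps)/(1 - |lambda_2|)
= log(100)/(1 - 0.6800) = 4.6052/0.3200
= 14.3912

14.3912


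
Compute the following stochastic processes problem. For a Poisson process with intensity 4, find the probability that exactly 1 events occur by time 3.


P(N(t)=k) = (lambda*t)^k * exp(-lambda*t) / k!
lambda*t = 12
= 12^1 * exp(-12) / 1!
= 12 * 6.1442e-06 / 1
= 7.3731e-05

7.3731e-05


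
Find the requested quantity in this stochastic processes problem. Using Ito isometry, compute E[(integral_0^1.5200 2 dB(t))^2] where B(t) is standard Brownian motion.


By Ito isometry: E[(int f dB)^2] = int f^2 dt
= 2^2 * 1.5200
= 4 * 1.5200 = 6.0800

6.0800


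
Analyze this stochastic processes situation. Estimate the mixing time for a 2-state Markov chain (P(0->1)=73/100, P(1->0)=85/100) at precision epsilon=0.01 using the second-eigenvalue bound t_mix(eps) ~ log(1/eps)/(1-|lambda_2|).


lambda_2 = |1 - p01 - p10| = |1 - 0.7300 - 0.8500| = 0.5800
t_mix ~ log(1/eps)/(1 - |lambda_2|)
= log(100)/(1 - 0.5800) = 4.6052/0.4200
= 10.9647

10.9647


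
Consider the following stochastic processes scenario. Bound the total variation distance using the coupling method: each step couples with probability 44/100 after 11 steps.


TV distance bound <= (1-delta)^n
= (1 - 0.4400)^11
= 0.5600^11
= 0.0017

0.0017


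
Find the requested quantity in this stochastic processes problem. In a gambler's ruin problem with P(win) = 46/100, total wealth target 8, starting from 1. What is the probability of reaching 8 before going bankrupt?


Gambler's ruin formula:
r = q/p = 0.5400/0.4600 = 1.1739
P(win) = (1 - r^i)/(1 - r^N)
= (1 - 1.1739^1)/(1 - 1.1739^8)
= 0.0667

0.0667


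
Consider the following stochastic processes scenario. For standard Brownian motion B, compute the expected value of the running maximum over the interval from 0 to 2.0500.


E(max B(s)) = sqrt(2t/pi)
= sqrt(2*2.0500/pi)
= sqrt(1.3051)
= 1.1424

1.1424


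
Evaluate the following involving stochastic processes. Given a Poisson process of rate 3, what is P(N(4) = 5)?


P(N(t)=k) = (lambda*t)^k * exp(-lambda*t) / k!
lambda*t = 12
= 12^5 * exp(-12) / 5!
= 248832 * 6.1442e-06 / 120
= 0.0127

0.0127


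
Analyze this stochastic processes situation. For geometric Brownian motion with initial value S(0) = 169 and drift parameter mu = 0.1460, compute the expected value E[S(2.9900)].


E[S(t)] = S(0) * exp(mu * t)
= 169 * exp(0.1460 * 2.9900)
= 169 * 1.5473
= 261.5012

261.5012
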